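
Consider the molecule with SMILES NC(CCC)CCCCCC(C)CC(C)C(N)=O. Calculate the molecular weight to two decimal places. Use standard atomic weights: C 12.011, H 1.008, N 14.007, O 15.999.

First, the molecular formula is C15H32N2O (counting implicit H from valence).
  C: 15 × 12.011 = 180.165
  H: 32 × 1.008 = 32.256
  N: 2 × 14.007 = 28.014
  O: 1 × 15.999 = 15.999
Sum: 15×12.011 + 32×1.008 + 2×14.007 + 1×15.999 = 256.434 → 256.43 g/mol.

256.43 g/mol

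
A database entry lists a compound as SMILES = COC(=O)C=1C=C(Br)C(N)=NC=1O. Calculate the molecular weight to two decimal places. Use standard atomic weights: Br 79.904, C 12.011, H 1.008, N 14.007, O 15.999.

247.05 g/mol

First, the molecular formula is C7H7BrN2O3 (counting implicit H from valence).
  Br: 1 × 79.904 = 79.904
  C: 7 × 12.011 = 84.077
  H: 7 × 1.008 = 7.056
  N: 2 × 14.007 = 28.014
  O: 3 × 15.999 = 47.997
Sum: 1×79.904 + 7×12.011 + 7×1.008 + 2×14.007 + 3×15.999 = 247.048 → 247.05 g/mol.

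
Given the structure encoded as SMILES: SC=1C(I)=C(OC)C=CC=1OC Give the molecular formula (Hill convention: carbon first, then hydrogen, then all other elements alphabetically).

Walk through each heavy atom and fill implicit hydrogens from standard valence (C 4, N 3, O 2, S 2, halogen 1):
  atom 1: S, bond orders sum to 1 (valence 2) → 1 H
  atom 2: C, bond orders sum to 4 (valence 4) → 0 H
  atom 3: C, bond orders sum to 4 (valence 4) → 0 H
  atom 4: I (halogen, monovalent) → 0 H
  atom 5: C, bond orders sum to 4 (valence 4) → 0 H
  atom 6: O, bond orders sum to 2 (valence 2) → 0 H
  atom 7: C, bond orders sum to 1 (valence 4) → 3 H
  atom 8: C, bond orders sum to 3 (valence 4) → 1 H
  atom 9: C, bond orders sum to 3 (valence 4) → 1 H
  atom 10: C, bond orders sum to 4 (valence 4) → 0 H
  atom 11: O, bond orders sum to 2 (valence 2) → 0 H
  atom 12: C, bond orders sum to 1 (valence 4) → 3 H
Totals → C:8, H:9, I:1, O:2, S:1.
In Hill order: C8H9IO2S.

C8H9IO2S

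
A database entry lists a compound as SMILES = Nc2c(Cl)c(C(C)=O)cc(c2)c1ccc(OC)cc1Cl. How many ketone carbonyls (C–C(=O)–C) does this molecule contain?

1

The ketone motif appears at heavy-atom position 6 in the SMILES.
Other groups present: 1 ether, 1 primary amine.
Ketone count: 1.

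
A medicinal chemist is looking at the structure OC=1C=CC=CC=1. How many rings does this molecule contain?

In SMILES, each pair of matching ring-closure digits denotes one ring-closing bond; the number of such bonds equals the number of independent rings.
Ring-closure bonds here: 1.

1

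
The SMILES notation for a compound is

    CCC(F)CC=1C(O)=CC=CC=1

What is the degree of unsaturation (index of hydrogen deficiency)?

4

Molecular formula: C10H13FO.
DoU = (2C + 2 + N − H − X) / 2, where X is the halogen count and O/S are ignored.
    = (2·10 + 2 + 0 − 13 − 1) / 2 = 8 / 2 = 4.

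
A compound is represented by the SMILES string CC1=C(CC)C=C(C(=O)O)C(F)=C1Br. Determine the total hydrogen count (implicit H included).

Walk through each heavy atom and fill implicit hydrogens from standard valence (C 4, N 3, O 2, S 2, halogen 1):
  atom 1: C, bond orders sum to 1 (valence 4) → 3 H
  atom 2: C, bond orders sum to 4 (valence 4) → 0 H
  atom 3: C, bond orders sum to 4 (valence 4) → 0 H
  atom 4: C, bond orders sum to 2 (valence 4) → 2 H
  atom 5: C, bond orders sum to 1 (valence 4) → 3 H
  atom 6: C, bond orders sum to 3 (valence 4) → 1 H
  atom 7: C, bond orders sum to 4 (valence 4) → 0 H
  atom 8: C, bond orders sum to 4 (valence 4) → 0 H
  atom 9: O, bond orders sum to 2 (valence 2) → 0 H
  atom 10: O, bond orders sum to 1 (valence 2) → 1 H
  atom 11: C, bond orders sum to 4 (valence 4) → 0 H
  atom 12: F (halogen, monovalent) → 0 H
  atom 13: C, bond orders sum to 4 (valence 4) → 0 H
  atom 14: Br (halogen, monovalent) → 0 H
Total hydrogens: 10.

10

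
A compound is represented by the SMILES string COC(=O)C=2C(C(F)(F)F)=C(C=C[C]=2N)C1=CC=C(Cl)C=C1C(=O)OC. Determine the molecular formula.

C17H13ClF3NO4

Walk through each heavy atom and fill implicit hydrogens from standard valence (C 4, N 3, O 2, S 2, halogen 1):
  atom 1: C, bond orders sum to 1 (valence 4) → 3 H
  atom 2: O, bond orders sum to 2 (valence 2) → 0 H
  atom 3: C, bond orders sum to 4 (valence 4) → 0 H
  atom 4: O, bond orders sum to 2 (valence 2) → 0 H
  atom 5: C, bond orders sum to 4 (valence 4) → 0 H
  atom 6: C, bond orders sum to 4 (valence 4) → 0 H
  atom 7: C, bond orders sum to 4 (valence 4) → 0 H
  atom 8: F (halogen, monovalent) → 0 H
  atom 9: F (halogen, monovalent) → 0 H
  atom 10: F (halogen, monovalent) → 0 H
  atom 11: C, bond orders sum to 4 (valence 4) → 0 H
  atom 12: C, bond orders sum to 3 (valence 4) → 1 H
  atom 13: C, bond orders sum to 3 (valence 4) → 1 H
  atom 14: C with explicit H count 0
  atom 15: N, bond orders sum to 1 (valence 3) → 2 H
  atom 16: C, bond orders sum to 4 (valence 4) → 0 H
  atom 17: C, bond orders sum to 3 (valence 4) → 1 H
  atom 18: C, bond orders sum to 3 (valence 4) → 1 H
  atom 19: C, bond orders sum to 4 (valence 4) → 0 H
  atom 20: Cl (halogen, monovalent) → 0 H
  atom 21: C, bond orders sum to 3 (valence 4) → 1 H
  atom 22: C, bond orders sum to 4 (valence 4) → 0 H
  atom 23: C, bond orders sum to 4 (valence 4) → 0 H
  atom 24: O, bond orders sum to 2 (valence 2) → 0 H
  atom 25: O, bond orders sum to 2 (valence 2) → 0 H
  atom 26: C, bond orders sum to 1 (valence 4) → 3 H
Totals → C:17, H:13, Cl:1, F:3, N:1, O:4.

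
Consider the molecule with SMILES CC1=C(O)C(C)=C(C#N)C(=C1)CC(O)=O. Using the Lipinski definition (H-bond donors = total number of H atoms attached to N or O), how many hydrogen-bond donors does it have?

2

Donors: find every N or O and count the H atoms it carries.
  atom 4 (O): bond orders sum to 1 → 1 H
  atom 9 (N): bond orders sum to 3 → 0 H
  atom 14 (O): bond orders sum to 1 → 1 H
  atom 15 (O): bond orders sum to 2 → 0 H
Lipinski HBD = 2.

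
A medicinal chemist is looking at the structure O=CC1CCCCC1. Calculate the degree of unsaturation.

2

Molecular formula: C7H12O.
DoU = (2C + 2 + N − H − X) / 2, where X is the halogen count and O/S are ignored.
    = (2·7 + 2 + 0 − 12 − 0) / 2 = 4 / 2 = 2.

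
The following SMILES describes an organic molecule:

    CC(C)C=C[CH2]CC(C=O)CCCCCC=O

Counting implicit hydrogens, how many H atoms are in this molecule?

Walk through each heavy atom and fill implicit hydrogens from standard valence (C 4, N 3, O 2, S 2, halogen 1):
  atom 1: C, bond orders sum to 1 (valence 4) → 3 H
  atom 2: C, bond orders sum to 3 (valence 4) → 1 H
  atom 3: C, bond orders sum to 1 (valence 4) → 3 H
  atom 4: C, bond orders sum to 3 (valence 4) → 1 H
  atom 5: C, bond orders sum to 3 (valence 4) → 1 H
  atom 6: C with explicit H count 2
  atom 7: C, bond orders sum to 2 (valence 4) → 2 H
  atom 8: C, bond orders sum to 3 (valence 4) → 1 H
  atom 9: C, bond orders sum to 3 (valence 4) → 1 H
  atom 10: O, bond orders sum to 2 (valence 2) → 0 H
  atom 11: C, bond orders sum to 2 (valence 4) → 2 H
  atom 12: C, bond orders sum to 2 (valence 4) → 2 H
  atom 13: C, bond orders sum to 2 (valence 4) → 2 H
  atom 14: C, bond orders sum to 2 (valence 4) → 2 H
  atom 15: C, bond orders sum to 2 (valence 4) → 2 H
  atom 16: C, bond orders sum to 3 (valence 4) → 1 H
  atom 17: O, bond orders sum to 2 (valence 2) → 0 H
Total hydrogens: 26.

26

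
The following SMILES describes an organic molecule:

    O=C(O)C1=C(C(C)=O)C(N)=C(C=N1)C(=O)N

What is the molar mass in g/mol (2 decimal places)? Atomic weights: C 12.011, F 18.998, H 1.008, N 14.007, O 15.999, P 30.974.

223.19 g/mol

First, the molecular formula is C9H9N3O4 (counting implicit H from valence).
  C: 9 × 12.011 = 108.099
  H: 9 × 1.008 = 9.072
  N: 3 × 14.007 = 42.021
  O: 4 × 15.999 = 63.996
Sum: 9×12.011 + 9×1.008 + 3×14.007 + 4×15.999 = 223.188 → 223.19 g/mol.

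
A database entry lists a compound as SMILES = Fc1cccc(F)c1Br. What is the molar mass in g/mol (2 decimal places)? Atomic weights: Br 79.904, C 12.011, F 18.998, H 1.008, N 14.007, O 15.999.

First, the molecular formula is C6H3BrF2 (counting implicit H from valence).
  Br: 1 × 79.904 = 79.904
  C: 6 × 12.011 = 72.066
  F: 2 × 18.998 = 37.996
  H: 3 × 1.008 = 3.024
Sum: 1×79.904 + 6×12.011 + 2×18.998 + 3×1.008 = 192.990 → 192.99 g/mol.

192.99 g/mol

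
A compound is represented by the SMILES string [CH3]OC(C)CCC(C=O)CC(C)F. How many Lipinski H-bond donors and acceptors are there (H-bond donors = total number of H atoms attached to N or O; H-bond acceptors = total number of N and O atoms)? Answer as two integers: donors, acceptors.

0, 2

Donors: find every N or O and count the H atoms it carries.
  atom 2 (O): bond orders sum to 2 → 0 H
  atom 9 (O): bond orders sum to 2 → 0 H
Lipinski HBD = 0.
Acceptors: N atoms = 0, O atoms = 2 → HBA = 2.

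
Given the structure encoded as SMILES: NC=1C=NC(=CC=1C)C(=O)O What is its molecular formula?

Walk through each heavy atom and fill implicit hydrogens from standard valence (C 4, N 3, O 2, S 2, halogen 1):
  atom 1: N, bond orders sum to 1 (valence 3) → 2 H
  atom 2: C, bond orders sum to 4 (valence 4) → 0 H
  atom 3: C, bond orders sum to 3 (valence 4) → 1 H
  atom 4: N, bond orders sum to 3 (valence 3) → 0 H
  atom 5: C, bond orders sum to 4 (valence 4) → 0 H
  atom 6: C, bond orders sum to 3 (valence 4) → 1 H
  atom 7: C, bond orders sum to 4 (valence 4) → 0 H
  atom 8: C, bond orders sum to 1 (valence 4) → 3 H
  atom 9: C, bond orders sum to 4 (valence 4) → 0 H
  atom 10: O, bond orders sum to 2 (valence 2) → 0 H
  atom 11: O, bond orders sum to 1 (valence 2) → 1 H
Totals → C:7, H:8, N:2, O:2.
In Hill order: C7H8N2O2.

C7H8N2O2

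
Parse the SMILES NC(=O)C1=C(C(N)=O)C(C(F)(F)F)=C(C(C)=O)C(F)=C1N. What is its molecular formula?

Walk through each heavy atom and fill implicit hydrogens from standard valence (C 4, N 3, O 2, S 2, halogen 1):
  atom 1: N, bond orders sum to 1 (valence 3) → 2 H
  atom 2: C, bond orders sum to 4 (valence 4) → 0 H
  atom 3: O, bond orders sum to 2 (valence 2) → 0 H
  atom 4: C, bond orders sum to 4 (valence 4) → 0 H
  atom 5: C, bond orders sum to 4 (valence 4) → 0 H
  atom 6: C, bond orders sum to 4 (valence 4) → 0 H
  atom 7: N, bond orders sum to 1 (valence 3) → 2 H
  atom 8: O, bond orders sum to 2 (valence 2) → 0 H
  atom 9: C, bond orders sum to 4 (valence 4) → 0 H
  atom 10: C, bond orders sum to 4 (valence 4) → 0 H
  atom 11: F (halogen, monovalent) → 0 H
  atom 12: F (halogen, monovalent) → 0 H
  atom 13: F (halogen, monovalent) → 0 H
  atom 14: C, bond orders sum to 4 (valence 4) → 0 H
  atom 15: C, bond orders sum to 4 (valence 4) → 0 H
  atom 16: C, bond orders sum to 1 (valence 4) → 3 H
  atom 17: O, bond orders sum to 2 (valence 2) → 0 H
  atom 18: C, bond orders sum to 4 (valence 4) → 0 H
  atom 19: F (halogen, monovalent) → 0 H
  atom 20: C, bond orders sum to 4 (valence 4) → 0 H
  atom 21: N, bond orders sum to 1 (valence 3) → 2 H
Totals → C:11, H:9, F:4, N:3, O:3.

C11H9F4N3O3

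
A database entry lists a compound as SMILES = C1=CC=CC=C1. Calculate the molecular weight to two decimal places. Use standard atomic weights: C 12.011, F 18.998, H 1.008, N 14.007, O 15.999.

First, the molecular formula is C6H6 (counting implicit H from valence).
  C: 6 × 12.011 = 72.066
  H: 6 × 1.008 = 6.048
Sum: 6×12.011 + 6×1.008 = 78.114 → 78.11 g/mol.

78.11 g/mol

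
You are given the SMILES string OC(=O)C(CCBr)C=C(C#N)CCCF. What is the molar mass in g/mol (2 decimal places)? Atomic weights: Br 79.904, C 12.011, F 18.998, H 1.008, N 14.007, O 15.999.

First, the molecular formula is C10H13BrFNO2 (counting implicit H from valence).
  Br: 1 × 79.904 = 79.904
  C: 10 × 12.011 = 120.110
  F: 1 × 18.998 = 18.998
  H: 13 × 1.008 = 13.104
  N: 1 × 14.007 = 14.007
  O: 2 × 15.999 = 31.998
Sum: 1×79.904 + 10×12.011 + 1×18.998 + 13×1.008 + 1×14.007 + 2×15.999 = 278.121 → 278.12 g/mol.

278.12 g/mol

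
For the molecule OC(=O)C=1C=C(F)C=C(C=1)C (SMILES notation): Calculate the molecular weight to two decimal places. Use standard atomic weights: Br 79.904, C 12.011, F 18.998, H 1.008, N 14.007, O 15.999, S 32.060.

First, the molecular formula is C8H7FO2 (counting implicit H from valence).
  C: 8 × 12.011 = 96.088
  F: 1 × 18.998 = 18.998
  H: 7 × 1.008 = 7.056
  O: 2 × 15.999 = 31.998
Sum: 8×12.011 + 1×18.998 + 7×1.008 + 2×15.999 = 154.140 → 154.14 g/mol.

154.14 g/mol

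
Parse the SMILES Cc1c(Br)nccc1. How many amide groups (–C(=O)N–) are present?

Scan the SMILES for the amide motif — none present.

0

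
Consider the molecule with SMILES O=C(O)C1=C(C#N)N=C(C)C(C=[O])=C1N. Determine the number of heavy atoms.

Every atom symbol written in the SMILES (organic subset) is one heavy atom; implicit H are not written.
Heavy atoms by element → C:9, N:3, O:3.
Total: 15.

15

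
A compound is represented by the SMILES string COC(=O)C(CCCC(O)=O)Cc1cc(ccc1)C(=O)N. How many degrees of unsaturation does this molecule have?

Molecular formula: C15H19NO5.
DoU = (2C + 2 + N − H − X) / 2, where X is the halogen count and O/S are ignored.
    = (2·15 + 2 + 1 − 19 − 0) / 2 = 14 / 2 = 7.

7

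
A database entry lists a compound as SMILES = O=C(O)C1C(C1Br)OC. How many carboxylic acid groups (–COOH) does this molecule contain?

1

The carboxylic acid motif appears at heavy-atom position 2 in the SMILES.
Other groups present: 1 ether.
Carboxylic acid count: 1.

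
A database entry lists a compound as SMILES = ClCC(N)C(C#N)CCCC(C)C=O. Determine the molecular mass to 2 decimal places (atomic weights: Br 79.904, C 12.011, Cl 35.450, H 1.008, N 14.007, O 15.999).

First, the molecular formula is C10H17ClN2O (counting implicit H from valence).
  C: 10 × 12.011 = 120.110
  Cl: 1 × 35.450 = 35.450
  H: 17 × 1.008 = 17.136
  N: 2 × 14.007 = 28.014
  O: 1 × 15.999 = 15.999
Sum: 10×12.011 + 1×35.450 + 17×1.008 + 2×14.007 + 1×15.999 = 216.709 → 216.71 g/mol.

216.71 g/mol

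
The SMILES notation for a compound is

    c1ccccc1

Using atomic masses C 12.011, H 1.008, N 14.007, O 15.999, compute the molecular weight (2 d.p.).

First, the molecular formula is C6H6 (counting implicit H from valence).
  C: 6 × 12.011 = 72.066
  H: 6 × 1.008 = 6.048
Sum: 6×12.011 + 6×1.008 = 78.114 → 78.11 g/mol.

78.11 g/mol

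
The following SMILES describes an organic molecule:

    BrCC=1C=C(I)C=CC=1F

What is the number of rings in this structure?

1

In SMILES, each pair of matching ring-closure digits denotes one ring-closing bond; the number of such bonds equals the number of independent rings.
Ring-closure bonds here: 1.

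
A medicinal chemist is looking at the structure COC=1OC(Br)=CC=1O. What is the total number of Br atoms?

1

Scan the SMILES for Br atoms (remember two-letter symbols like Cl and Br are single atoms).
Bromine count: 1.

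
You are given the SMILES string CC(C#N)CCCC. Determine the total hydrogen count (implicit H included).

13

Walk through each heavy atom and fill implicit hydrogens from standard valence (C 4, N 3, O 2, S 2, halogen 1):
  atom 1: C, bond orders sum to 1 (valence 4) → 3 H
  atom 2: C, bond orders sum to 3 (valence 4) → 1 H
  atom 3: C, bond orders sum to 4 (valence 4) → 0 H
  atom 4: N, bond orders sum to 3 (valence 3) → 0 H
  atom 5: C, bond orders sum to 2 (valence 4) → 2 H
  atom 6: C, bond orders sum to 2 (valence 4) → 2 H
  atom 7: C, bond orders sum to 2 (valence 4) → 2 H
  atom 8: C, bond orders sum to 1 (valence 4) → 3 H
Total hydrogens: 13.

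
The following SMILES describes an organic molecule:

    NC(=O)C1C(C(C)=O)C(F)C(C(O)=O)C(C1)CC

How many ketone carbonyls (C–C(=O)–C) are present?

The ketone motif appears at heavy-atom position 6 in the SMILES.
Other groups present: 1 amide, 1 carboxylic acid.
Ketone count: 1.

1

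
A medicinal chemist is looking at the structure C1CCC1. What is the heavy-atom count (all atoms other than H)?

4

Every atom symbol written in the SMILES (organic subset) is one heavy atom; implicit H are not written.
Heavy atoms by element → C:4.
Total: 4.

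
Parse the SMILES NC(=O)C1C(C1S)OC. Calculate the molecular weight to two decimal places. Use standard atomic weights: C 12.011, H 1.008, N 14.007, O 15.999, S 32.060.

First, the molecular formula is C5H9NO2S (counting implicit H from valence).
  C: 5 × 12.011 = 60.055
  H: 9 × 1.008 = 9.072
  N: 1 × 14.007 = 14.007
  O: 2 × 15.999 = 31.998
  S: 1 × 32.060 = 32.060
Sum: 5×12.011 + 9×1.008 + 1×14.007 + 2×15.999 + 1×32.060 = 147.192 → 147.19 g/mol.

147.19 g/mol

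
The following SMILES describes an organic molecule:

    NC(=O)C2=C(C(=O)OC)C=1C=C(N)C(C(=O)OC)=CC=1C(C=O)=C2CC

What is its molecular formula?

C18H18N2O6

Walk through each heavy atom and fill implicit hydrogens from standard valence (C 4, N 3, O 2, S 2, halogen 1):
  atom 1: N, bond orders sum to 1 (valence 3) → 2 H
  atom 2: C, bond orders sum to 4 (valence 4) → 0 H
  atom 3: O, bond orders sum to 2 (valence 2) → 0 H
  atom 4: C, bond orders sum to 4 (valence 4) → 0 H
  atom 5: C, bond orders sum to 4 (valence 4) → 0 H
  atom 6: C, bond orders sum to 4 (valence 4) → 0 H
  atom 7: O, bond orders sum to 2 (valence 2) → 0 H
  atom 8: O, bond orders sum to 2 (valence 2) → 0 H
  atom 9: C, bond orders sum to 1 (valence 4) → 3 H
  atom 10: C, bond orders sum to 4 (valence 4) → 0 H
  atom 11: C, bond orders sum to 3 (valence 4) → 1 H
  atom 12: C, bond orders sum to 4 (valence 4) → 0 H
  atom 13: N, bond orders sum to 1 (valence 3) → 2 H
  atom 14: C, bond orders sum to 4 (valence 4) → 0 H
  atom 15: C, bond orders sum to 4 (valence 4) → 0 H
  atom 16: O, bond orders sum to 2 (valence 2) → 0 H
  atom 17: O, bond orders sum to 2 (valence 2) → 0 H
  atom 18: C, bond orders sum to 1 (valence 4) → 3 H
  atom 19: C, bond orders sum to 3 (valence 4) → 1 H
  atom 20: C, bond orders sum to 4 (valence 4) → 0 H
  atom 21: C, bond orders sum to 4 (valence 4) → 0 H
  atom 22: C, bond orders sum to 3 (valence 4) → 1 H
  atom 23: O, bond orders sum to 2 (valence 2) → 0 H
  atom 24: C, bond orders sum to 4 (valence 4) → 0 H
  atom 25: C, bond orders sum to 2 (valence 4) → 2 H
  atom 26: C, bond orders sum to 1 (valence 4) → 3 H
Totals → C:18, H:18, N:2, O:6.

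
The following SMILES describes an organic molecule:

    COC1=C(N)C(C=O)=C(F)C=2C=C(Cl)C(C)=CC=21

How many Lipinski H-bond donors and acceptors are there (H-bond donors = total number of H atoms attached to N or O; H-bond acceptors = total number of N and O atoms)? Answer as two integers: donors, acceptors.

2, 3

Donors: find every N or O and count the H atoms it carries.
  atom 2 (O): bond orders sum to 2 → 0 H
  atom 5 (N): bond orders sum to 1 → 2 H
  atom 8 (O): bond orders sum to 2 → 0 H
Lipinski HBD = 2.
Acceptors: N atoms = 1, O atoms = 2 → HBA = 3.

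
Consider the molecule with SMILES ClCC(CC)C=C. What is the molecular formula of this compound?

Walk through each heavy atom and fill implicit hydrogens from standard valence (C 4, N 3, O 2, S 2, halogen 1):
  atom 1: Cl (halogen, monovalent) → 0 H
  atom 2: C, bond orders sum to 2 (valence 4) → 2 H
  atom 3: C, bond orders sum to 3 (valence 4) → 1 H
  atom 4: C, bond orders sum to 2 (valence 4) → 2 H
  atom 5: C, bond orders sum to 1 (valence 4) → 3 H
  atom 6: C, bond orders sum to 3 (valence 4) → 1 H
  atom 7: C, bond orders sum to 2 (valence 4) → 2 H
Totals → C:6, H:11, Cl:1.
In Hill order: C6H11Cl.

C6H11Cl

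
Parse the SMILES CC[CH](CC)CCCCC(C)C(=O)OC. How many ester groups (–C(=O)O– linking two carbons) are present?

1

The ester motif appears at heavy-atom position 12 in the SMILES.
Ester count: 1.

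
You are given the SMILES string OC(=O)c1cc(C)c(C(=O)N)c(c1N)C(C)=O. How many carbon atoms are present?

11

Count every carbon token in the SMILES (each C, including those in ring-closure positions and inside branches).
Carbon count: 11.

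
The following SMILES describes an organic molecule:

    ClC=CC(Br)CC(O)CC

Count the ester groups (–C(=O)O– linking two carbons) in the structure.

0

Scan the SMILES for the ester motif — none present.
Groups that are present: 1 alkene, 1 hydroxyl.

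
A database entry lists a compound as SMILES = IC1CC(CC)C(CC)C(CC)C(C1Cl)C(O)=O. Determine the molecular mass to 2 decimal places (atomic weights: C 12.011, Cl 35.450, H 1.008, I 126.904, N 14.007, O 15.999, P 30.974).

386.70 g/mol

First, the molecular formula is C14H24ClIO2 (counting implicit H from valence).
  C: 14 × 12.011 = 168.154
  Cl: 1 × 35.450 = 35.450
  H: 24 × 1.008 = 24.192
  I: 1 × 126.904 = 126.904
  O: 2 × 15.999 = 31.998
Sum: 14×12.011 + 1×35.450 + 24×1.008 + 1×126.904 + 2×15.999 = 386.698 → 386.70 g/mol.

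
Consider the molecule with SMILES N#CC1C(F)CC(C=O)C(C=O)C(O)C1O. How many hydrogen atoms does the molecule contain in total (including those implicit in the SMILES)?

12

Walk through each heavy atom and fill implicit hydrogens from standard valence (C 4, N 3, O 2, S 2, halogen 1):
  atom 1: N, bond orders sum to 3 (valence 3) → 0 H
  atom 2: C, bond orders sum to 4 (valence 4) → 0 H
  atom 3: C, bond orders sum to 3 (valence 4) → 1 H
  atom 4: C, bond orders sum to 3 (valence 4) → 1 H
  atom 5: F (halogen, monovalent) → 0 H
  atom 6: C, bond orders sum to 2 (valence 4) → 2 H
  atom 7: C, bond orders sum to 3 (valence 4) → 1 H
  atom 8: C, bond orders sum to 3 (valence 4) → 1 H
  atom 9: O, bond orders sum to 2 (valence 2) → 0 H
  atom 10: C, bond orders sum to 3 (valence 4) → 1 H
  atom 11: C, bond orders sum to 3 (valence 4) → 1 H
  atom 12: O, bond orders sum to 2 (valence 2) → 0 H
  atom 13: C, bond orders sum to 3 (valence 4) → 1 H
  atom 14: O, bond orders sum to 1 (valence 2) → 1 H
  atom 15: C, bond orders sum to 3 (valence 4) → 1 H
  atom 16: O, bond orders sum to 1 (valence 2) → 1 H
Total hydrogens: 12.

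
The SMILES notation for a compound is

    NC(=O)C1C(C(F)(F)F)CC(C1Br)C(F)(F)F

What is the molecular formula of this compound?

C8H8BrF6NO

Walk through each heavy atom and fill implicit hydrogens from standard valence (C 4, N 3, O 2, S 2, halogen 1):
  atom 1: N, bond orders sum to 1 (valence 3) → 2 H
  atom 2: C, bond orders sum to 4 (valence 4) → 0 H
  atom 3: O, bond orders sum to 2 (valence 2) → 0 H
  atom 4: C, bond orders sum to 3 (valence 4) → 1 H
  atom 5: C, bond orders sum to 3 (valence 4) → 1 H
  atom 6: C, bond orders sum to 4 (valence 4) → 0 H
  atom 7: F (halogen, monovalent) → 0 H
  atom 8: F (halogen, monovalent) → 0 H
  atom 9: F (halogen, monovalent) → 0 H
  atom 10: C, bond orders sum to 2 (valence 4) → 2 H
  atom 11: C, bond orders sum to 3 (valence 4) → 1 H
  atom 12: C, bond orders sum to 3 (valence 4) → 1 H
  atom 13: Br (halogen, monovalent) → 0 H
  atom 14: C, bond orders sum to 4 (valence 4) → 0 H
  atom 15: F (halogen, monovalent) → 0 H
  atom 16: F (halogen, monovalent) → 0 H
  atom 17: F (halogen, monovalent) → 0 H
Totals → C:8, H:8, Br:1, F:6, N:1, O:1.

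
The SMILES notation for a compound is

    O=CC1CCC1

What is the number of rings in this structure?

1

In SMILES, each pair of matching ring-closure digits denotes one ring-closing bond; the number of such bonds equals the number of independent rings.
Ring-closure bonds here: 1.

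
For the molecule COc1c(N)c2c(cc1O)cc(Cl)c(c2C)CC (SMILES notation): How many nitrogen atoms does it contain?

Scan the SMILES for N atoms (remember two-letter symbols like Cl and Br are single atoms).
Nitrogen count: 1.

1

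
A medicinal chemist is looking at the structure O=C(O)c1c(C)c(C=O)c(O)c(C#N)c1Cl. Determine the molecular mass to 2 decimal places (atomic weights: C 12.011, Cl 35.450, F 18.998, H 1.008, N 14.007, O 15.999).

239.61 g/mol

First, the molecular formula is C10H6ClNO4 (counting implicit H from valence).
  C: 10 × 12.011 = 120.110
  Cl: 1 × 35.450 = 35.450
  H: 6 × 1.008 = 6.048
  N: 1 × 14.007 = 14.007
  O: 4 × 15.999 = 63.996
Sum: 10×12.011 + 1×35.450 + 6×1.008 + 1×14.007 + 4×15.999 = 239.611 → 239.61 g/mol.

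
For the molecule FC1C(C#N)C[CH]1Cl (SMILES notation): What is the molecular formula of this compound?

Walk through each heavy atom and fill implicit hydrogens from standard valence (C 4, N 3, O 2, S 2, halogen 1):
  atom 1: F (halogen, monovalent) → 0 H
  atom 2: C, bond orders sum to 3 (valence 4) → 1 H
  atom 3: C, bond orders sum to 3 (valence 4) → 1 H
  atom 4: C, bond orders sum to 4 (valence 4) → 0 H
  atom 5: N, bond orders sum to 3 (valence 3) → 0 H
  atom 6: C, bond orders sum to 2 (valence 4) → 2 H
  atom 7: C with explicit H count 1
  atom 8: Cl (halogen, monovalent) → 0 H
Totals → C:5, H:5, Cl:1, F:1, N:1.

C5H5ClFN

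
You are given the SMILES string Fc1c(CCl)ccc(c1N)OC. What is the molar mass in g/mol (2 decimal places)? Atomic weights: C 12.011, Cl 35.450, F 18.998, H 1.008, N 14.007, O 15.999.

First, the molecular formula is C8H9ClFNO (counting implicit H from valence).
  C: 8 × 12.011 = 96.088
  Cl: 1 × 35.450 = 35.450
  F: 1 × 18.998 = 18.998
  H: 9 × 1.008 = 9.072
  N: 1 × 14.007 = 14.007
  O: 1 × 15.999 = 15.999
Sum: 8×12.011 + 1×35.450 + 1×18.998 + 9×1.008 + 1×14.007 + 1×15.999 = 189.614 → 189.61 g/mol.

189.61 g/mol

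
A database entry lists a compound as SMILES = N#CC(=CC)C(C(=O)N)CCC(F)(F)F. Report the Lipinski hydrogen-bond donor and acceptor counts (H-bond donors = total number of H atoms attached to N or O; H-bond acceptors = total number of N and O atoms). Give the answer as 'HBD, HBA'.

2, 3

Donors: find every N or O and count the H atoms it carries.
  atom 1 (N): bond orders sum to 3 → 0 H
  atom 8 (O): bond orders sum to 2 → 0 H
  atom 9 (N): bond orders sum to 1 → 2 H
Lipinski HBD = 2.
Acceptors: N atoms = 2, O atoms = 1 → HBA = 3.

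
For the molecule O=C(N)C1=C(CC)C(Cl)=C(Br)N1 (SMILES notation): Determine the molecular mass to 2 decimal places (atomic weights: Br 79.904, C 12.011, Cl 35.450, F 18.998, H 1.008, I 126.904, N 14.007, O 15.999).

First, the molecular formula is C7H8BrClN2O (counting implicit H from valence).
  Br: 1 × 79.904 = 79.904
  C: 7 × 12.011 = 84.077
  Cl: 1 × 35.450 = 35.450
  H: 8 × 1.008 = 8.064
  N: 2 × 14.007 = 28.014
  O: 1 × 15.999 = 15.999
Sum: 1×79.904 + 7×12.011 + 1×35.450 + 8×1.008 + 2×14.007 + 1×15.999 = 251.508 → 251.51 g/mol.

251.51 g/mol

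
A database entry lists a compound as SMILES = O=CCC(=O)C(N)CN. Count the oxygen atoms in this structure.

Scan the SMILES for O atoms (remember two-letter symbols like Cl and Br are single atoms).
Oxygen count: 2.

2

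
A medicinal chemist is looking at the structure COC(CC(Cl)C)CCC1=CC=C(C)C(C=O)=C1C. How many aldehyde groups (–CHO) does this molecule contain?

The aldehyde motif appears at heavy-atom position 16 in the SMILES.
Other groups present: 1 ether.
Aldehyde count: 1.

1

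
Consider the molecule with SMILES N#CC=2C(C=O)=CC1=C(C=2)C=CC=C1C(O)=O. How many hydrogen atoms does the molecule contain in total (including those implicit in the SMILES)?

Walk through each heavy atom and fill implicit hydrogens from standard valence (C 4, N 3, O 2, S 2, halogen 1):
  atom 1: N, bond orders sum to 3 (valence 3) → 0 H
  atom 2: C, bond orders sum to 4 (valence 4) → 0 H
  atom 3: C, bond orders sum to 4 (valence 4) → 0 H
  atom 4: C, bond orders sum to 4 (valence 4) → 0 H
  atom 5: C, bond orders sum to 3 (valence 4) → 1 H
  atom 6: O, bond orders sum to 2 (valence 2) → 0 H
  atom 7: C, bond orders sum to 3 (valence 4) → 1 H
  atom 8: C, bond orders sum to 4 (valence 4) → 0 H
  atom 9: C, bond orders sum to 4 (valence 4) → 0 H
  atom 10: C, bond orders sum to 3 (valence 4) → 1 H
  atom 11: C, bond orders sum to 3 (valence 4) → 1 H
  atom 12: C, bond orders sum to 3 (valence 4) → 1 H
  atom 13: C, bond orders sum to 3 (valence 4) → 1 H
  atom 14: C, bond orders sum to 4 (valence 4) → 0 H
  atom 15: C, bond orders sum to 4 (valence 4) → 0 H
  atom 16: O, bond orders sum to 1 (valence 2) → 1 H
  atom 17: O, bond orders sum to 2 (valence 2) → 0 H
Total hydrogens: 7.

7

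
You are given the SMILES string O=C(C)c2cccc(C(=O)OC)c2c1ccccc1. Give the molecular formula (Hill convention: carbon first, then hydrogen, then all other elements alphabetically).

Walk through each heavy atom and fill implicit hydrogens from standard valence (C 4, N 3, O 2, S 2, halogen 1); for lowercase aromatic atoms, an aromatic c carries 1 H when it has two neighbours and 0 H with three, and aromatic n carries 0 H:
  atom 1: O, bond orders sum to 2 (valence 2) → 0 H
  atom 2: C, bond orders sum to 4 (valence 4) → 0 H
  atom 3: C, bond orders sum to 1 (valence 4) → 3 H
  atom 4: aromatic c, 3 neighbours → 0 H
  atom 5: aromatic c, 2 neighbours → 1 H
  atom 6: aromatic c, 2 neighbours → 1 H
  atom 7: aromatic c, 2 neighbours → 1 H
  atom 8: aromatic c, 3 neighbours → 0 H
  atom 9: C, bond orders sum to 4 (valence 4) → 0 H
  atom 10: O, bond orders sum to 2 (valence 2) → 0 H
  atom 11: O, bond orders sum to 2 (valence 2) → 0 H
  atom 12: C, bond orders sum to 1 (valence 4) → 3 H
  atom 13: aromatic c, 3 neighbours → 0 H
  atom 14: aromatic c, 3 neighbours → 0 H
  atom 15: aromatic c, 2 neighbours → 1 H
  atom 16: aromatic c, 2 neighbours → 1 H
  atom 17: aromatic c, 2 neighbours → 1 H
  atom 18: aromatic c, 2 neighbours → 1 H
  atom 19: aromatic c, 2 neighbours → 1 H
Totals → C:16, H:14, O:3.

C16H14O3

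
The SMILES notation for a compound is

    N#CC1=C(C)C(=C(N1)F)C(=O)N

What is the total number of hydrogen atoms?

6

Walk through each heavy atom and fill implicit hydrogens from standard valence (C 4, N 3, O 2, S 2, halogen 1):
  atom 1: N, bond orders sum to 3 (valence 3) → 0 H
  atom 2: C, bond orders sum to 4 (valence 4) → 0 H
  atom 3: C, bond orders sum to 4 (valence 4) → 0 H
  atom 4: C, bond orders sum to 4 (valence 4) → 0 H
  atom 5: C, bond orders sum to 1 (valence 4) → 3 H
  atom 6: C, bond orders sum to 4 (valence 4) → 0 H
  atom 7: C, bond orders sum to 4 (valence 4) → 0 H
  atom 8: N, bond orders sum to 2 (valence 3) → 1 H
  atom 9: F (halogen, monovalent) → 0 H
  atom 10: C, bond orders sum to 4 (valence 4) → 0 H
  atom 11: O, bond orders sum to 2 (valence 2) → 0 H
  atom 12: N, bond orders sum to 1 (valence 3) → 2 H
Total hydrogens: 6.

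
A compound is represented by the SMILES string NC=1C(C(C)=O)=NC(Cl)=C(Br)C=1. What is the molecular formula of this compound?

C7H6BrClN2O

Walk through each heavy atom and fill implicit hydrogens from standard valence (C 4, N 3, O 2, S 2, halogen 1):
  atom 1: N, bond orders sum to 1 (valence 3) → 2 H
  atom 2: C, bond orders sum to 4 (valence 4) → 0 H
  atom 3: C, bond orders sum to 4 (valence 4) → 0 H
  atom 4: C, bond orders sum to 4 (valence 4) → 0 H
  atom 5: C, bond orders sum to 1 (valence 4) → 3 H
  atom 6: O, bond orders sum to 2 (valence 2) → 0 H
  atom 7: N, bond orders sum to 3 (valence 3) → 0 H
  atom 8: C, bond orders sum to 4 (valence 4) → 0 H
  atom 9: Cl (halogen, monovalent) → 0 H
  atom 10: C, bond orders sum to 4 (valence 4) → 0 H
  atom 11: Br (halogen, monovalent) → 0 H
  atom 12: C, bond orders sum to 3 (valence 4) → 1 H
Totals → C:7, H:6, Br:1, Cl:1, N:2, O:1.
In Hill order: C7H6BrClN2O.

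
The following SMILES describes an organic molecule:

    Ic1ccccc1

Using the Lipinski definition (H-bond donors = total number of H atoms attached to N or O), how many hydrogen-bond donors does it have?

0

Donors: find every N or O and count the H atoms it carries.
  (no N or O atoms present)
Lipinski HBD = 0.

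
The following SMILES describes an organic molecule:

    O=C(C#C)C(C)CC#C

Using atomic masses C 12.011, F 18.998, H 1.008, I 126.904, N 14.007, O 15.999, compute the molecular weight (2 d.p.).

First, the molecular formula is C8H8O (counting implicit H from valence).
  C: 8 × 12.011 = 96.088
  H: 8 × 1.008 = 8.064
  O: 1 × 15.999 = 15.999
Sum: 8×12.011 + 8×1.008 + 1×15.999 = 120.151 → 120.15 g/mol.

120.15 g/mol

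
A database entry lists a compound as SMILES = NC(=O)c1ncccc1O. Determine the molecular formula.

C6H6N2O2

Walk through each heavy atom and fill implicit hydrogens from standard valence (C 4, N 3, O 2, S 2, halogen 1); for lowercase aromatic atoms, an aromatic c carries 1 H when it has two neighbours and 0 H with three, and aromatic n carries 0 H:
  atom 1: N, bond orders sum to 1 (valence 3) → 2 H
  atom 2: C, bond orders sum to 4 (valence 4) → 0 H
  atom 3: O, bond orders sum to 2 (valence 2) → 0 H
  atom 4: aromatic c, 3 neighbours → 0 H
  atom 5: aromatic n, 2 neighbours → 0 H
  atom 6: aromatic c, 2 neighbours → 1 H
  atom 7: aromatic c, 2 neighbours → 1 H
  atom 8: aromatic c, 2 neighbours → 1 H
  atom 9: aromatic c, 3 neighbours → 0 H
  atom 10: O, bond orders sum to 1 (valence 2) → 1 H
Totals → C:6, H:6, N:2, O:2.
In Hill order: C6H6N2O2.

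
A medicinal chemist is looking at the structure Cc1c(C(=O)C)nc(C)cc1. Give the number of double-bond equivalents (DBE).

Molecular formula: C9H11NO.
DoU = (2C + 2 + N − H − X) / 2, where X is the halogen count and O/S are ignored.
    = (2·9 + 2 + 1 − 11 − 0) / 2 = 10 / 2 = 5.

5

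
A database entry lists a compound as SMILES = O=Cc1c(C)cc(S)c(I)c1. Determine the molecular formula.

Walk through each heavy atom and fill implicit hydrogens from standard valence (C 4, N 3, O 2, S 2, halogen 1); for lowercase aromatic atoms, an aromatic c carries 1 H when it has two neighbours and 0 H with three, and aromatic n carries 0 H:
  atom 1: O, bond orders sum to 2 (valence 2) → 0 H
  atom 2: C, bond orders sum to 3 (valence 4) → 1 H
  atom 3: aromatic c, 3 neighbours → 0 H
  atom 4: aromatic c, 3 neighbours → 0 H
  atom 5: C, bond orders sum to 1 (valence 4) → 3 H
  atom 6: aromatic c, 2 neighbours → 1 H
  atom 7: aromatic c, 3 neighbours → 0 H
  atom 8: S, bond orders sum to 1 (valence 2) → 1 H
  atom 9: aromatic c, 3 neighbours → 0 H
  atom 10: I (halogen, monovalent) → 0 H
  atom 11: aromatic c, 2 neighbours → 1 H
Totals → C:8, H:7, I:1, O:1, S:1.
In Hill order: C8H7IOS.

C8H7IOS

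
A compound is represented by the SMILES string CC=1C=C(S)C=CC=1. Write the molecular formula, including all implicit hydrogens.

C7H8S

Walk through each heavy atom and fill implicit hydrogens from standard valence (C 4, N 3, O 2, S 2, halogen 1):
  atom 1: C, bond orders sum to 1 (valence 4) → 3 H
  atom 2: C, bond orders sum to 4 (valence 4) → 0 H
  atom 3: C, bond orders sum to 3 (valence 4) → 1 H
  atom 4: C, bond orders sum to 4 (valence 4) → 0 H
  atom 5: S, bond orders sum to 1 (valence 2) → 1 H
  atom 6: C, bond orders sum to 3 (valence 4) → 1 H
  atom 7: C, bond orders sum to 3 (valence 4) → 1 H
  atom 8: C, bond orders sum to 3 (valence 4) → 1 H
Totals → C:7, H:8, S:1.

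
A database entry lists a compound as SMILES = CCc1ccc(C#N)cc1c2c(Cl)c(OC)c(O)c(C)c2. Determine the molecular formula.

C17H16ClNO2

Walk through each heavy atom and fill implicit hydrogens from standard valence (C 4, N 3, O 2, S 2, halogen 1); for lowercase aromatic atoms, an aromatic c carries 1 H when it has two neighbours and 0 H with three, and aromatic n carries 0 H:
  atom 1: C, bond orders sum to 1 (valence 4) → 3 H
  atom 2: C, bond orders sum to 2 (valence 4) → 2 H
  atom 3: aromatic c, 3 neighbours → 0 H
  atom 4: aromatic c, 2 neighbours → 1 H
  atom 5: aromatic c, 2 neighbours → 1 H
  atom 6: aromatic c, 3 neighbours → 0 H
  atom 7: C, bond orders sum to 4 (valence 4) → 0 H
  atom 8: N, bond orders sum to 3 (valence 3) → 0 H
  atom 9: aromatic c, 2 neighbours → 1 H
  atom 10: aromatic c, 3 neighbours → 0 H
  atom 11: aromatic c, 3 neighbours → 0 H
  atom 12: aromatic c, 3 neighbours → 0 H
  atom 13: Cl (halogen, monovalent) → 0 H
  atom 14: aromatic c, 3 neighbours → 0 H
  atom 15: O, bond orders sum to 2 (valence 2) → 0 H
  atom 16: C, bond orders sum to 1 (valence 4) → 3 H
  atom 17: aromatic c, 3 neighbours → 0 H
  atom 18: O, bond orders sum to 1 (valence 2) → 1 H
  atom 19: aromatic c, 3 neighbours → 0 H
  atom 20: C, bond orders sum to 1 (valence 4) → 3 H
  atom 21: aromatic c, 2 neighbours → 1 H
Totals → C:17, H:16, Cl:1, N:1, O:2.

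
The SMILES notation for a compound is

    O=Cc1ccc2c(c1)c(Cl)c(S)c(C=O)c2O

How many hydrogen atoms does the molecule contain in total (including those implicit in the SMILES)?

Walk through each heavy atom and fill implicit hydrogens from standard valence (C 4, N 3, O 2, S 2, halogen 1); for lowercase aromatic atoms, an aromatic c carries 1 H when it has two neighbours and 0 H with three, and aromatic n carries 0 H:
  atom 1: O, bond orders sum to 2 (valence 2) → 0 H
  atom 2: C, bond orders sum to 3 (valence 4) → 1 H
  atom 3: aromatic c, 3 neighbours → 0 H
  atom 4: aromatic c, 2 neighbours → 1 H
  atom 5: aromatic c, 2 neighbours → 1 H
  atom 6: aromatic c, 3 neighbours → 0 H
  atom 7: aromatic c, 3 neighbours → 0 H
  atom 8: aromatic c, 2 neighbours → 1 H
  atom 9: aromatic c, 3 neighbours → 0 H
  atom 10: Cl (halogen, monovalent) → 0 H
  atom 11: aromatic c, 3 neighbours → 0 H
  atom 12: S, bond orders sum to 1 (valence 2) → 1 H
  atom 13: aromatic c, 3 neighbours → 0 H
  atom 14: C, bond orders sum to 3 (valence 4) → 1 H
  atom 15: O, bond orders sum to 2 (valence 2) → 0 H
  atom 16: aromatic c, 3 neighbours → 0 H
  atom 17: O, bond orders sum to 1 (valence 2) → 1 H
Total hydrogens: 7.

7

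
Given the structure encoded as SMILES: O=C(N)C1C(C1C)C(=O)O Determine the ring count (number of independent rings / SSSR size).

In SMILES, each pair of matching ring-closure digits denotes one ring-closing bond; the number of such bonds equals the number of independent rings.
Ring-closure bonds here: 1.

1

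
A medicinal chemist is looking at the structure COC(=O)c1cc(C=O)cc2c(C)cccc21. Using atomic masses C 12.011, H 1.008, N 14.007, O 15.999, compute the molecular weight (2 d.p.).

228.25 g/mol

First, the molecular formula is C14H12O3 (counting implicit H from valence).
  C: 14 × 12.011 = 168.154
  H: 12 × 1.008 = 12.096
  O: 3 × 15.999 = 47.997
Sum: 14×12.011 + 12×1.008 + 3×15.999 = 228.247 → 228.25 g/mol.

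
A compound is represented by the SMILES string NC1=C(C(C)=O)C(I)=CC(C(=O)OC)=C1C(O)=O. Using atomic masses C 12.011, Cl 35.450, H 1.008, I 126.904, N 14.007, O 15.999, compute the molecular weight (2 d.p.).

First, the molecular formula is C11H10INO5 (counting implicit H from valence).
  C: 11 × 12.011 = 132.121
  H: 10 × 1.008 = 10.080
  I: 1 × 126.904 = 126.904
  N: 1 × 14.007 = 14.007
  O: 5 × 15.999 = 79.995
Sum: 11×12.011 + 10×1.008 + 1×126.904 + 1×14.007 + 5×15.999 = 363.107 → 363.11 g/mol.

363.11 g/mol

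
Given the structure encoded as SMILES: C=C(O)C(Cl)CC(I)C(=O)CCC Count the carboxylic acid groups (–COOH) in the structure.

Scan the SMILES for the carboxylic acid motif — none present.
Groups that are present: 1 alkene, 1 hydroxyl, 1 ketone.

0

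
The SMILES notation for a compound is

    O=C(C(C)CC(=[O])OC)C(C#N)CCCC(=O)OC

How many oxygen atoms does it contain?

Scan the SMILES for O atoms (remember two-letter symbols like Cl and Br are single atoms).
Oxygen count: 5.

5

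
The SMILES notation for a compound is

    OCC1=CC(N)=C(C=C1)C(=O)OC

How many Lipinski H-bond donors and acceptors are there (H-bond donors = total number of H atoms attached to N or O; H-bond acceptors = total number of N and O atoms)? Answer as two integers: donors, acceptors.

3, 4

Donors: find every N or O and count the H atoms it carries.
  atom 1 (O): bond orders sum to 1 → 1 H
  atom 6 (N): bond orders sum to 1 → 2 H
  atom 11 (O): bond orders sum to 2 → 0 H
  atom 12 (O): bond orders sum to 2 → 0 H
Lipinski HBD = 3.
Acceptors: N atoms = 1, O atoms = 3 → HBA = 4.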